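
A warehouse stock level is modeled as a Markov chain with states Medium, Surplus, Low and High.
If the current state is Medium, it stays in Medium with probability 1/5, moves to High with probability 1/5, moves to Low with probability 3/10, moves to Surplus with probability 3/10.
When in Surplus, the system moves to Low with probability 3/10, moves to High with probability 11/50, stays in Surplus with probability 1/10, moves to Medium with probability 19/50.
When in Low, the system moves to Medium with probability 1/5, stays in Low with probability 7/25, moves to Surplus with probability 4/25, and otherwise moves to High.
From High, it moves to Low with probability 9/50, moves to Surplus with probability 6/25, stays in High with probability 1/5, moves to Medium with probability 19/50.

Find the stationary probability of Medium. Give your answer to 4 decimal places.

Let the stationary distribution be π with π = πP and π_1 + π_2 + π_3 + π_4 = 1.
π_1 = 0.2·π_1 + 0.38·π_2 + 0.2·π_3 + 0.38·π_4
π_2 = 0.3·π_1 + 0.1·π_2 + 0.16·π_3 + 0.24·π_4
π_3 = 0.3·π_1 + 0.3·π_2 + 0.28·π_3 + 0.18·π_4
Solving with the normalization constraint gives π = (0.2816, 0.2067, 0.2651, 0.2466).
So the stationary probability of Medium is 0.2816.

0.2816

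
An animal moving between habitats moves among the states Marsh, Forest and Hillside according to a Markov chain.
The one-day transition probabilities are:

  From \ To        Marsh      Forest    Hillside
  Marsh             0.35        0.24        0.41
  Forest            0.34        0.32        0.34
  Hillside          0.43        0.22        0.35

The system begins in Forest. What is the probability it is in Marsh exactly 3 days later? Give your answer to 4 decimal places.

0.3768

Propagate the distribution vector 3 days from Forest.
After 0 days: (0.0000, 1.0000, 0.0000)
After 1 day: (0.3400, 0.3200, 0.3400)
After 2 days: (0.3740, 0.2588, 0.3672)
After 3 days: (0.3768, 0.2534, 0.3699)
P(in Marsh after 3 days) = 0.3768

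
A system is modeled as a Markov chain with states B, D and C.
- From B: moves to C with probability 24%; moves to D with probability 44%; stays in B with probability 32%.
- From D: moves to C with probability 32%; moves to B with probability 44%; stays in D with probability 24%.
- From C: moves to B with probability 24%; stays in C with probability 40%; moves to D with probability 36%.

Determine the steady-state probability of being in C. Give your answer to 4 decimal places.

0.3186

Let the stationary distribution be π with π = πP and π_1 + π_2 + π_3 = 1.
π_1 = 0.32·π_1 + 0.44·π_2 + 0.24·π_3
π_2 = 0.44·π_1 + 0.24·π_2 + 0.36·π_3
Solving with the normalization constraint gives π = (0.3360, 0.3454, 0.3186).
So the stationary probability of C is 0.3186.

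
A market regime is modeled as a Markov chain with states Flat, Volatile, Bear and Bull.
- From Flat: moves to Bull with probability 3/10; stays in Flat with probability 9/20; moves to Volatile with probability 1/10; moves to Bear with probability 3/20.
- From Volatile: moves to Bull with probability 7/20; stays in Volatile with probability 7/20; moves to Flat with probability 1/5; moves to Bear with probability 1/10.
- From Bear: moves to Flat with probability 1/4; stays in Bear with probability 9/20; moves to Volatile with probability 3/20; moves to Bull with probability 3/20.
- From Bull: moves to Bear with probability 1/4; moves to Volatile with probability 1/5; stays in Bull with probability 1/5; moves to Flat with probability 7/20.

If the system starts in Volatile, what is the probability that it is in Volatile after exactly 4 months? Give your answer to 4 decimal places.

0.1851

Propagate the distribution vector 4 months from Volatile.
After 0 months: (0.0000, 1.0000, 0.0000, 0.0000)
After 1 month: (0.2000, 0.3500, 0.1000, 0.3500)
After 2 months: (0.3075, 0.2275, 0.1975, 0.2675)
After 3 months: (0.3269, 0.1935, 0.2246, 0.2550)
After 4 months: (0.3312, 0.1851, 0.2332, 0.2505)
P(in Volatile after 4 months) = 0.1851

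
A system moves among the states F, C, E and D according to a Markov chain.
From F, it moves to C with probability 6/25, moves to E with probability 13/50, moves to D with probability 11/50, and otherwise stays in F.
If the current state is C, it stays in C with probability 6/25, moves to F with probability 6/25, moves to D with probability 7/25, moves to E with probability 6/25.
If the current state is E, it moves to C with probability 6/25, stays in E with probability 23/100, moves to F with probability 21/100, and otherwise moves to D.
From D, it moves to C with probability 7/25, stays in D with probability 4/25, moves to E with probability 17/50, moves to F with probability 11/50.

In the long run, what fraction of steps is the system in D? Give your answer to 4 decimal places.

0.2469

Let the stationary distribution be π with π = πP and π_1 + π_2 + π_3 + π_4 = 1.
π_1 = 0.28·π_1 + 0.24·π_2 + 0.21·π_3 + 0.22·π_4
π_2 = 0.24·π_1 + 0.24·π_2 + 0.24·π_3 + 0.28·π_4
π_3 = 0.26·π_1 + 0.24·π_2 + 0.23·π_3 + 0.34·π_4
Solving with the normalization constraint gives π = (0.2365, 0.2499, 0.2667, 0.2469).
So the stationary probability of D is 0.2469.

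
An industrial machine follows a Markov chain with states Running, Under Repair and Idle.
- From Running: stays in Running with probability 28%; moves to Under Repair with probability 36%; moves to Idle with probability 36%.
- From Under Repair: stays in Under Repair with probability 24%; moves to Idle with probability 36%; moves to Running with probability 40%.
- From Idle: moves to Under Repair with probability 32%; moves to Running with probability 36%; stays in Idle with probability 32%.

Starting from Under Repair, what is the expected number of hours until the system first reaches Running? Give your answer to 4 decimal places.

Let t(s) be the expected number of hours to first reach Running from state s, with t(Running) = 0. Conditioning on the first hour:
t(Under Repair) = 1 + 0.24·t(Under Repair) + 0.36·t(Idle)
t(Idle) = 1 + 0.32·t(Under Repair) + 0.32·t(Idle)
Solving: t(Under Repair) = 2.5896, t(Idle) = 2.6892.
Expected hours from Under Repair to Running: 2.5896.

2.5896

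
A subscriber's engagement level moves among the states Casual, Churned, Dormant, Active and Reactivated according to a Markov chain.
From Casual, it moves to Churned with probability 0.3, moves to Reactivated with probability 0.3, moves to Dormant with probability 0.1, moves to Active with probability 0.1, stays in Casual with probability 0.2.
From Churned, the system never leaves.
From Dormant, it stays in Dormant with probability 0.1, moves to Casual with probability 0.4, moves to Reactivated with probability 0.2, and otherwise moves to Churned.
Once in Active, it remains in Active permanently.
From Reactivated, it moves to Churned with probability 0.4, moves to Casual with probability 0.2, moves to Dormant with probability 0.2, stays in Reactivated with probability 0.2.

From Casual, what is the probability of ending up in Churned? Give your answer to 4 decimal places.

Let h(s) be the probability of absorption at Churned starting from transient state s. Then h(Churned) = 1 and h(Active) = 0. By first-step analysis:
h(Casual) = 0.2·h(Casual) + 0.3·1 + 0.1·h(Dormant) + 0.1·0 + 0.3·h(Reactivated)
h(Dormant) = 0.4·h(Casual) + 0.3·1 + 0.1·h(Dormant) + 0.2·h(Reactivated)
h(Reactivated) = 0.2·h(Casual) + 0.4·1 + 0.2·h(Dormant) + 0.2·h(Reactivated)
Solving: h(Casual) = 0.8419, h(Dormant) = 0.9163, h(Reactivated) = 0.9395.
Starting from Casual, the probability is 0.8419.

0.8419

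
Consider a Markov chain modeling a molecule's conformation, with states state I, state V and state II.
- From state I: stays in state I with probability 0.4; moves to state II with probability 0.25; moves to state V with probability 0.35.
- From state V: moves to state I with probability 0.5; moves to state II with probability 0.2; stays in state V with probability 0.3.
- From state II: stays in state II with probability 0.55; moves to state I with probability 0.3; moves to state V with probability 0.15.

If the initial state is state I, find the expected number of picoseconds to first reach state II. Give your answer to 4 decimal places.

Let t(s) be the expected number of picoseconds to first reach state II from state s, with t(state II) = 0. Conditioning on the first picosecond:
t(state I) = 1 + 0.4·t(state I) + 0.35·t(state V)
t(state V) = 1 + 0.5·t(state I) + 0.3·t(state V)
Solving: t(state I) = 4.2857, t(state V) = 4.4898.
Expected picoseconds from state I to state II: 4.2857.

4.2857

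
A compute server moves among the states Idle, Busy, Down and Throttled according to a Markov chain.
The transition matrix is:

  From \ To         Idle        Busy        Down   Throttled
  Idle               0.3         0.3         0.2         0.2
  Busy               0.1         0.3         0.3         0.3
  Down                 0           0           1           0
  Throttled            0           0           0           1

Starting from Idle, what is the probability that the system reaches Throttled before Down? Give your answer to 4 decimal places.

Let h(s) be the probability of absorption at Throttled starting from transient state s. Then h(Throttled) = 1 and h(Down) = 0. By first-step analysis:
h(Idle) = 0.3·h(Idle) + 0.3·h(Busy) + 0.2·0 + 0.2·1
h(Busy) = 0.1·h(Idle) + 0.3·h(Busy) + 0.3·0 + 0.3·1
Solving: h(Idle) = 0.5000, h(Busy) = 0.5000.
Starting from Idle, the probability is 0.5000.

0.5000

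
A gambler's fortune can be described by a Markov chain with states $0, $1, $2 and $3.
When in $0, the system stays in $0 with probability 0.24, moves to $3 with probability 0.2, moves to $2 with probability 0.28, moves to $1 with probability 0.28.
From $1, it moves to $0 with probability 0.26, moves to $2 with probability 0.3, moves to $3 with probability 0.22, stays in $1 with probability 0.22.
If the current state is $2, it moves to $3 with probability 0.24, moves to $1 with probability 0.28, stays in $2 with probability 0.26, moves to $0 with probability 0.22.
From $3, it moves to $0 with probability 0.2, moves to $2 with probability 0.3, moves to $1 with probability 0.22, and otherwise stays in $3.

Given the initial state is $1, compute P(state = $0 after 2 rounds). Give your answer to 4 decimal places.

Propagate the distribution vector 2 rounds from $1.
After 0 rounds: (0.0000, 1.0000, 0.0000, 0.0000)
After 1 round: (0.2600, 0.2200, 0.3000, 0.2200)
After 2 rounds: (0.2296, 0.2536, 0.2828, 0.2340)
P(in $0 after 2 rounds) = 0.2296

0.2296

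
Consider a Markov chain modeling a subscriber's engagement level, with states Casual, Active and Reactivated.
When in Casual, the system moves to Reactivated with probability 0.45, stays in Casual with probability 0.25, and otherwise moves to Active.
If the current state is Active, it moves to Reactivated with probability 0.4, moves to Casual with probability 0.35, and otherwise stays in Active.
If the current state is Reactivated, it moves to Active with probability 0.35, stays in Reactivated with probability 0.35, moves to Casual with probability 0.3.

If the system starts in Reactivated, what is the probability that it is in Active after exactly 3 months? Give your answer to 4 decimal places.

0.3049

Propagate the distribution vector 3 months from Reactivated.
After 0 months: (0.0000, 0.0000, 1.0000)
After 1 month: (0.3000, 0.3500, 0.3500)
After 2 months: (0.3025, 0.3000, 0.3975)
After 3 months: (0.2999, 0.3049, 0.3953)
P(in Active after 3 months) = 0.3049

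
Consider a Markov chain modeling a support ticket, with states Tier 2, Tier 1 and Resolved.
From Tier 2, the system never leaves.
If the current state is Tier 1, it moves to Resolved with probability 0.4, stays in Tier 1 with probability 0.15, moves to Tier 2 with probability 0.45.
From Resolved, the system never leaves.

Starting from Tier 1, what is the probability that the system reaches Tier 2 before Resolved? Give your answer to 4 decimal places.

0.5294

Let h(s) be the probability of absorption at Tier 2 starting from transient state s. Then h(Tier 2) = 1 and h(Resolved) = 0. By first-step analysis:
h(Tier 1) = 0.45·1 + 0.15·h(Tier 1) + 0.4·0
Solving: h(Tier 1) = 0.5294.
Starting from Tier 1, the probability is 0.5294.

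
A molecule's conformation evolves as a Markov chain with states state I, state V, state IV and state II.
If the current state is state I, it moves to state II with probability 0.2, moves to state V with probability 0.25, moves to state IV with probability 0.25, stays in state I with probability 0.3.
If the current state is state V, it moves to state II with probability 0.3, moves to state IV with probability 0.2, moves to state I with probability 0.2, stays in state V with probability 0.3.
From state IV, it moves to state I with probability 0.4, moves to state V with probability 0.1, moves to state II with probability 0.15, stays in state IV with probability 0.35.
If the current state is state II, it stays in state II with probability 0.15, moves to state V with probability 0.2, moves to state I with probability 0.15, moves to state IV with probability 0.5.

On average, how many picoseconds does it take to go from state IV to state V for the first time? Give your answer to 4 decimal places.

6.0421

Let t(s) be the expected number of picoseconds to first reach state V from state s, with t(state V) = 0. Conditioning on the first picosecond:
t(state I) = 1 + 0.3·t(state I) + 0.25·t(state IV) + 0.2·t(state II)
t(state IV) = 1 + 0.4·t(state I) + 0.35·t(state IV) + 0.15·t(state II)
t(state II) = 1 + 0.15·t(state I) + 0.5·t(state IV) + 0.15·t(state II)
Solving: t(state I) = 5.2003, t(state IV) = 6.0421, t(state II) = 5.6483.
Expected picoseconds from state IV to state V: 6.0421.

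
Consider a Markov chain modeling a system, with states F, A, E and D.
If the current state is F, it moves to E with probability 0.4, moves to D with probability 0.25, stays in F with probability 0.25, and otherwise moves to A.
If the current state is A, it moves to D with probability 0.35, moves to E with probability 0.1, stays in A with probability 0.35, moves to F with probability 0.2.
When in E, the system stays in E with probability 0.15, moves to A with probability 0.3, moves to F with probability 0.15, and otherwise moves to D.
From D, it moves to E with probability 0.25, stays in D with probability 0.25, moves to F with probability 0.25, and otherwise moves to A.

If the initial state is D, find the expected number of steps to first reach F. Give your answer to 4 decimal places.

4.6127

Let t(s) be the expected number of steps to first reach F from state s, with t(F) = 0. Conditioning on the first step:
t(A) = 1 + 0.35·t(A) + 0.1·t(E) + 0.35·t(D)
t(E) = 1 + 0.3·t(A) + 0.15·t(E) + 0.4·t(D)
t(D) = 1 + 0.25·t(A) + 0.25·t(E) + 0.25·t(D)
Solving: t(A) = 4.7977, t(E) = 5.0405, t(D) = 4.6127.
Expected steps from D to F: 4.6127.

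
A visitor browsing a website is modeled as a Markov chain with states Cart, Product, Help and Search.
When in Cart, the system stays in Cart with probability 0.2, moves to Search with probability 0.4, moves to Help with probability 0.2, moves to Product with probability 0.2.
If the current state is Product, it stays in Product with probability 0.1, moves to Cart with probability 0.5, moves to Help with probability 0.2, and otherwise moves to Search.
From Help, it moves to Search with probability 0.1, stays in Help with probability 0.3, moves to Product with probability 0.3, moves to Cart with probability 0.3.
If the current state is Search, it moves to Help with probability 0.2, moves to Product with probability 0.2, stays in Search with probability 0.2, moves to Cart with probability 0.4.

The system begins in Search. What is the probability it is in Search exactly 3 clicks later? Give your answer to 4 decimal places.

Propagate the distribution vector 3 clicks from Search.
After 0 clicks: (0.0000, 0.0000, 0.0000, 1.0000)
After 1 click: (0.4000, 0.2000, 0.2000, 0.2000)
After 2 clicks: (0.3200, 0.2000, 0.2200, 0.2600)
After 3 clicks: (0.3340, 0.2020, 0.2220, 0.2420)
P(in Search after 3 clicks) = 0.2420

0.2420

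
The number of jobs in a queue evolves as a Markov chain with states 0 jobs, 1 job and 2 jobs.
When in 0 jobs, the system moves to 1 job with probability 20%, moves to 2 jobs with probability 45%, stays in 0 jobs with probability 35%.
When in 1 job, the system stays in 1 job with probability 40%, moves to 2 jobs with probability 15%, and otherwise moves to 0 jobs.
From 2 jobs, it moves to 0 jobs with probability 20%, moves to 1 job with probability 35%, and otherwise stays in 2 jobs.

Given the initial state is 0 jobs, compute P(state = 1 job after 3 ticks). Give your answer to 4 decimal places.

0.3200

Propagate the distribution vector 3 ticks from 0 jobs.
After 0 ticks: (1.0000, 0.0000, 0.0000)
After 1 tick: (0.3500, 0.2000, 0.4500)
After 2 ticks: (0.3025, 0.3075, 0.3900)
After 3 ticks: (0.3223, 0.3200, 0.3578)
P(in 1 job after 3 ticks) = 0.3200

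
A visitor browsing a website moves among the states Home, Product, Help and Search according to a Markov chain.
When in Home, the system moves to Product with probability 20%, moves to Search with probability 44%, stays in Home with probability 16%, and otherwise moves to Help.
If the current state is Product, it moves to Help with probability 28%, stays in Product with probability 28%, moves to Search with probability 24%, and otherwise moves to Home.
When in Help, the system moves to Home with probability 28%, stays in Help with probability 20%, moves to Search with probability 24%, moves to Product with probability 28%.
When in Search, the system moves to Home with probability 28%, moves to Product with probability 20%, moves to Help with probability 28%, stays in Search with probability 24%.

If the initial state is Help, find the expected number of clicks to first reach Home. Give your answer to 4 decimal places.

Let t(s) be the expected number of clicks to first reach Home from state s, with t(Home) = 0. Conditioning on the first click:
t(Product) = 1 + 0.28·t(Product) + 0.28·t(Help) + 0.24·t(Search)
t(Help) = 1 + 0.28·t(Product) + 0.2·t(Help) + 0.24·t(Search)
t(Search) = 1 + 0.2·t(Product) + 0.28·t(Help) + 0.24·t(Search)
Solving: t(Product) = 4.1677, t(Help) = 3.8590, t(Search) = 3.8343.
Expected clicks from Help to Home: 3.8590.

3.8590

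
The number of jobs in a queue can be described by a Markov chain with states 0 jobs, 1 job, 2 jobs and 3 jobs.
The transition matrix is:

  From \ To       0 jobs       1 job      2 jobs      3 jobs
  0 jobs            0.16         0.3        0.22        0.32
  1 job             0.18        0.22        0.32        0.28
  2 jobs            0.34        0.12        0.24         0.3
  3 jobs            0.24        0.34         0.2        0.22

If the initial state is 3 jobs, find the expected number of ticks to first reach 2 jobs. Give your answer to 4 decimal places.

Let t(s) be the expected number of ticks to first reach 2 jobs from state s, with t(2 jobs) = 0. Conditioning on the first tick:
t(0 jobs) = 1 + 0.16·t(0 jobs) + 0.3·t(1 job) + 0.32·t(3 jobs)
t(1 job) = 1 + 0.18·t(0 jobs) + 0.22·t(1 job) + 0.28·t(3 jobs)
t(3 jobs) = 1 + 0.24·t(0 jobs) + 0.34·t(1 job) + 0.22·t(3 jobs)
Solving: t(0 jobs) = 4.1117, t(1 job) = 3.7287, t(3 jobs) = 4.1725.
Expected ticks from 3 jobs to 2 jobs: 4.1725.

4.1725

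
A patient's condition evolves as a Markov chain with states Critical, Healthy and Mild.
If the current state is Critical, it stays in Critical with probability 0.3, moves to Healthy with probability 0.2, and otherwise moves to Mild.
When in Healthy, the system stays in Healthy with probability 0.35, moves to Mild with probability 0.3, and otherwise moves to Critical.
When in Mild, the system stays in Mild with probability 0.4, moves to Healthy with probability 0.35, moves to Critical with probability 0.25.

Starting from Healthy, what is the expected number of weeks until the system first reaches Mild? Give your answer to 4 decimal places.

2.7273

Let t(s) be the expected number of weeks to first reach Mild from state s, with t(Mild) = 0. Conditioning on the first week:
t(Critical) = 1 + 0.3·t(Critical) + 0.2·t(Healthy)
t(Healthy) = 1 + 0.35·t(Critical) + 0.35·t(Healthy)
Solving: t(Critical) = 2.2078, t(Healthy) = 2.7273.
Expected weeks from Healthy to Mild: 2.7273.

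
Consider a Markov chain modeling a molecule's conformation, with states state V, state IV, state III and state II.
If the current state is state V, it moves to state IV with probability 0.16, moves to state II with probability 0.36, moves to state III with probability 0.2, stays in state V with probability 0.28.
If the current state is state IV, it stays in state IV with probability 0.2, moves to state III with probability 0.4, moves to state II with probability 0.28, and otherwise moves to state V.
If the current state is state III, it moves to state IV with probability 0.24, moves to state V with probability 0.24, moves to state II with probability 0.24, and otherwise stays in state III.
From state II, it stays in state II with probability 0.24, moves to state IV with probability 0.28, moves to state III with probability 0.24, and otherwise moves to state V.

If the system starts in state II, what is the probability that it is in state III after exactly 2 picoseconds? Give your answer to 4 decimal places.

Propagate the distribution vector 2 picoseconds from state II.
After 0 picoseconds: (0.0000, 0.0000, 0.0000, 1.0000)
After 1 picosecond: (0.2400, 0.2800, 0.2400, 0.2400)
After 2 picoseconds: (0.2160, 0.2192, 0.2848, 0.2800)
P(in state III after 2 picoseconds) = 0.2848

0.2848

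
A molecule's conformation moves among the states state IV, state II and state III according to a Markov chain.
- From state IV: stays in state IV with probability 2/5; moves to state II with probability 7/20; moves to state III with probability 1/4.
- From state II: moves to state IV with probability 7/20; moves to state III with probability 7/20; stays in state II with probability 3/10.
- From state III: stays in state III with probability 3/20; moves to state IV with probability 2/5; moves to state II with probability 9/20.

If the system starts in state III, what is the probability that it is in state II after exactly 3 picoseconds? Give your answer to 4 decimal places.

0.3609

Propagate the distribution vector 3 picoseconds from state III.
After 0 picoseconds: (0.0000, 0.0000, 1.0000)
After 1 picosecond: (0.4000, 0.4500, 0.1500)
After 2 picoseconds: (0.3775, 0.3425, 0.2800)
After 3 picoseconds: (0.3829, 0.3609, 0.2563)
P(in state II after 3 picoseconds) = 0.3609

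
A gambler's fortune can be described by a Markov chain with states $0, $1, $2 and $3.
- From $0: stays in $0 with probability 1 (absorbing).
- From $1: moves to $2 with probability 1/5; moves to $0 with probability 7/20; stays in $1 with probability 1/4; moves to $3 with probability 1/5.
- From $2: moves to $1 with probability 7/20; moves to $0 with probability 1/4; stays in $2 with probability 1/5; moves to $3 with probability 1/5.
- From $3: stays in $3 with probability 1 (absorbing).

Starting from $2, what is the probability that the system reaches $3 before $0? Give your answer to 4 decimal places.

0.4151

Let h(s) be the probability of absorption at $3 starting from transient state s. Then h($3) = 1 and h($0) = 0. By first-step analysis:
h($1) = 0.35·0 + 0.25·h($1) + 0.2·h($2) + 0.2·1
h($2) = 0.25·0 + 0.35·h($1) + 0.2·h($2) + 0.2·1
Solving: h($1) = 0.3774, h($2) = 0.4151.
Starting from $2, the probability is 0.4151.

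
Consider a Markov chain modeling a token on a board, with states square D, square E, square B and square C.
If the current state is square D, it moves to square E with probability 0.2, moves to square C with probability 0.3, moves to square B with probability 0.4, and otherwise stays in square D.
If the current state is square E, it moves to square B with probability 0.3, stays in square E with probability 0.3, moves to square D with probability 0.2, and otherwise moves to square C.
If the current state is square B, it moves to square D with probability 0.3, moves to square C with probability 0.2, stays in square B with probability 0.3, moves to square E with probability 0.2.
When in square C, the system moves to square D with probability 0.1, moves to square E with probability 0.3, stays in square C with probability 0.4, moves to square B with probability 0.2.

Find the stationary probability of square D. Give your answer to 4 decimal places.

Let the stationary distribution be π with π = πP and π_1 + π_2 + π_3 + π_4 = 1.
π_1 = 0.1·π_1 + 0.2·π_2 + 0.3·π_3 + 0.1·π_4
π_2 = 0.2·π_1 + 0.3·π_2 + 0.2·π_3 + 0.3·π_4
π_3 = 0.4·π_1 + 0.3·π_2 + 0.3·π_3 + 0.2·π_4
Solving with the normalization constraint gives π = (0.1835, 0.2525, 0.2911, 0.2729).
So the stationary probability of square D is 0.1835.

0.1835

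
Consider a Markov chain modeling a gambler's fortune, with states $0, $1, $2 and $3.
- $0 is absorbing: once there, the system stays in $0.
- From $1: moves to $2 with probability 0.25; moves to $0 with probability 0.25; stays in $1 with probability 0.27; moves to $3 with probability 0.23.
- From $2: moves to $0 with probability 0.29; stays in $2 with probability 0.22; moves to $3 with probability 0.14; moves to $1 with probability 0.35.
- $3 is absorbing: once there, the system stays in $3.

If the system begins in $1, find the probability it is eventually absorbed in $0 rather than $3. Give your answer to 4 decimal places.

0.5551

Let h(s) be the probability of absorption at $0 starting from transient state s. Then h($0) = 1 and h($3) = 0. By first-step analysis:
h($1) = 0.25·1 + 0.27·h($1) + 0.25·h($2) + 0.23·0
h($2) = 0.29·1 + 0.35·h($1) + 0.22·h($2) + 0.14·0
Solving: h($1) = 0.5551, h($2) = 0.6209.
Starting from $1, the probability is 0.5551.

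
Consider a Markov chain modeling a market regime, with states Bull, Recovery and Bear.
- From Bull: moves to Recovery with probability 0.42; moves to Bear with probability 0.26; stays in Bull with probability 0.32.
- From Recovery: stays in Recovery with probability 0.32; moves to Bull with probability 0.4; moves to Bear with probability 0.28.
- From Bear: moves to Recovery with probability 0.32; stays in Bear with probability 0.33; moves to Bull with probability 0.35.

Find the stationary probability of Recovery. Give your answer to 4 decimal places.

Let the stationary distribution be π with π = πP and π_1 + π_2 + π_3 = 1.
π_1 = 0.32·π_1 + 0.4·π_2 + 0.35·π_3
π_2 = 0.42·π_1 + 0.32·π_2 + 0.32·π_3
Solving with the normalization constraint gives π = (0.3571, 0.3557, 0.2872).
So the stationary probability of Recovery is 0.3557.

0.3557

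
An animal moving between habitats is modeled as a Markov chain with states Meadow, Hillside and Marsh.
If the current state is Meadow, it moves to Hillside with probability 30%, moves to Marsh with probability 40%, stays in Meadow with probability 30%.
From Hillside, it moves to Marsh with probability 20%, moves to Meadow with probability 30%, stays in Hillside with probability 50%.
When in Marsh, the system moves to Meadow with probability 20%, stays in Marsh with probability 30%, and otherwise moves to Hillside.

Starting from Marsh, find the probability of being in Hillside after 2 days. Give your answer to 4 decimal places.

0.4600

Sum over the intermediate state after 1 day:
P = P(Marsh→Meadow)·P(Meadow→Hillside) + P(Marsh→Hillside)·P(Hillside→Hillside) + P(Marsh→Marsh)·P(Marsh→Hillside)
  = 0.2×0.3 + 0.5×0.5 + 0.3×0.5
  = 0.0600 + 0.2500 + 0.1500 = 0.4600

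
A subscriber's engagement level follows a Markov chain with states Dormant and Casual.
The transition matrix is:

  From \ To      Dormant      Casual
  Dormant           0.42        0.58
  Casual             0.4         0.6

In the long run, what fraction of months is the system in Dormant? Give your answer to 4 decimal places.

Let the stationary distribution be π with π = πP and π_1 + π_2 = 1.
π_1 = 0.42·π_1 + 0.4·π_2
Solving with the normalization constraint gives π = (0.4082, 0.5918).
So the stationary probability of Dormant is 0.4082.

0.4082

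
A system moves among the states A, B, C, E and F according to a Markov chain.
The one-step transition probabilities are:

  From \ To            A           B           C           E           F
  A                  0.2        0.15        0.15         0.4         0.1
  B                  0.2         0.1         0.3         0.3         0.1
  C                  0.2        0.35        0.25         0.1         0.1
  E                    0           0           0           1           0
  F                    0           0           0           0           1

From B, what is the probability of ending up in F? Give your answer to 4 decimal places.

Let h(s) be the probability of absorption at F starting from transient state s. Then h(F) = 1 and h(E) = 0. By first-step analysis:
h(A) = 0.2·h(A) + 0.15·h(B) + 0.15·h(C) + 0.4·0 + 0.1·1
h(B) = 0.2·h(A) + 0.1·h(B) + 0.3·h(C) + 0.3·0 + 0.1·1
h(C) = 0.2·h(A) + 0.35·h(B) + 0.25·h(C) + 0.1·0 + 0.1·1
Solving: h(A) = 0.2364, h(B) = 0.2713, h(C) = 0.3230.
Starting from B, the probability is 0.2713.

0.2713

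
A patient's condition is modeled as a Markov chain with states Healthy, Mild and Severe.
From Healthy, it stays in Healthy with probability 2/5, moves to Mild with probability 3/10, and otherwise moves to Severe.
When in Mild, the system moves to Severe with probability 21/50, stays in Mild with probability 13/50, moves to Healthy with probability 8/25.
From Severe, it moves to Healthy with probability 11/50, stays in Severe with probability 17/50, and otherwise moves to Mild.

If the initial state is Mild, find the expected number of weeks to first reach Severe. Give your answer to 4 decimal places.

2.6437

Let t(s) be the expected number of weeks to first reach Severe from state s, with t(Severe) = 0. Conditioning on the first week:
t(Healthy) = 1 + 0.4·t(Healthy) + 0.3·t(Mild)
t(Mild) = 1 + 0.32·t(Healthy) + 0.26·t(Mild)
Solving: t(Healthy) = 2.9885, t(Mild) = 2.6437.
Expected weeks from Mild to Severe: 2.6437.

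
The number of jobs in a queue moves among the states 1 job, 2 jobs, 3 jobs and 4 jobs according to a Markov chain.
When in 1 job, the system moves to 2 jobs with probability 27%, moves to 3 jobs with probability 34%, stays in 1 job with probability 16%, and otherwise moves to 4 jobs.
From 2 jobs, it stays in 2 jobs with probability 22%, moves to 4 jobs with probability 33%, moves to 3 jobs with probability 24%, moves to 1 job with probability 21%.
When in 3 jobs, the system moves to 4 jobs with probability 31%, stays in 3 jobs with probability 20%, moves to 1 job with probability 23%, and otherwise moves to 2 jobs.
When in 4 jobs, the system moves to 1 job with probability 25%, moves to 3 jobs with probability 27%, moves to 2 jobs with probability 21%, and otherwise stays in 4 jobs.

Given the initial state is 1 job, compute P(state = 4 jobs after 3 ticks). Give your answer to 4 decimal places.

0.2856

Propagate the distribution vector 3 ticks from 1 job.
After 0 ticks: (1.0000, 0.0000, 0.0000, 0.0000)
After 1 tick: (0.1600, 0.2700, 0.3400, 0.2300)
After 2 ticks: (0.2180, 0.2393, 0.2493, 0.2934)
After 3 ticks: (0.2158, 0.2379, 0.2606, 0.2856)
P(in 4 jobs after 3 ticks) = 0.2856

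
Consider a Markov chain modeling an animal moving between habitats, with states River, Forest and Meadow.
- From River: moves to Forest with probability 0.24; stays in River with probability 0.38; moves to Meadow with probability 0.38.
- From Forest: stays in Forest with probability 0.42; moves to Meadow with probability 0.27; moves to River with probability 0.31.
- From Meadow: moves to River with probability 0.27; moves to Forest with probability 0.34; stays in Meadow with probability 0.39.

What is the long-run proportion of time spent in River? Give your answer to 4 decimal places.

Let the stationary distribution be π with π = πP and π_1 + π_2 + π_3 = 1.
π_1 = 0.38·π_1 + 0.31·π_2 + 0.27·π_3
π_2 = 0.24·π_1 + 0.42·π_2 + 0.34·π_3
Solving with the normalization constraint gives π = (0.3184, 0.3350, 0.3466).
So the stationary probability of River is 0.3184.

0.3184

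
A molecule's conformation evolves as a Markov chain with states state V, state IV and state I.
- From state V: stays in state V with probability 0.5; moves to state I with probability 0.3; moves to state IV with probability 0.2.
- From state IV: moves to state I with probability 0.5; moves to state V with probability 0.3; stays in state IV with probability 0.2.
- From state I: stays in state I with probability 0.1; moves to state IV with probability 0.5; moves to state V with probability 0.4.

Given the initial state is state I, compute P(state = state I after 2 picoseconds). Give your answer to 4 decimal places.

0.3800

Sum over the intermediate state after 1 picosecond:
P = P(state I→state V)·P(state V→state I) + P(state I→state IV)·P(state IV→state I) + P(state I→state I)·P(state I→state I)
  = 0.4×0.3 + 0.5×0.5 + 0.1×0.1
  = 0.1200 + 0.2500 + 0.0100 = 0.3800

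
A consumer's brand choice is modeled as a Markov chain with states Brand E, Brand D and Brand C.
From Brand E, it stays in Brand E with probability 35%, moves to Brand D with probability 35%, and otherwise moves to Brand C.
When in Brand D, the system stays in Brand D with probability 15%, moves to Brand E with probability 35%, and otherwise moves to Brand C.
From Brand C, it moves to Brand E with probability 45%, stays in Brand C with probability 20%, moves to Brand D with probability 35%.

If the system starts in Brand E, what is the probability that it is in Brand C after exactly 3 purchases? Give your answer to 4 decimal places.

0.3220

Propagate the distribution vector 3 purchases from Brand E.
After 0 purchases: (1.0000, 0.0000, 0.0000)
After 1 purchase: (0.3500, 0.3500, 0.3000)
After 2 purchases: (0.3800, 0.2800, 0.3400)
After 3 purchases: (0.3840, 0.2940, 0.3220)
P(in Brand C after 3 purchases) = 0.3220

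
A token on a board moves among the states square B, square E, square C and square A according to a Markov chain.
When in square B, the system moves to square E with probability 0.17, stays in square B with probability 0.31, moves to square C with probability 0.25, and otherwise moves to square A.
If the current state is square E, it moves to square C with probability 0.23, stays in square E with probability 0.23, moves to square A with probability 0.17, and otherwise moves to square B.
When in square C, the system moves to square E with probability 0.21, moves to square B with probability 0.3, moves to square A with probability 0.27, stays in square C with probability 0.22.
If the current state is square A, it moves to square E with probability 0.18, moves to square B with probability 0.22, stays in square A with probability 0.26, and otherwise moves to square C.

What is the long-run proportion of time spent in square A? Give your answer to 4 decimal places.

Let the stationary distribution be π with π = πP and π_1 + π_2 + π_3 + π_4 = 1.
π_1 = 0.31·π_1 + 0.37·π_2 + 0.3·π_3 + 0.22·π_4
π_2 = 0.17·π_1 + 0.23·π_2 + 0.21·π_3 + 0.18·π_4
π_3 = 0.25·π_1 + 0.23·π_2 + 0.22·π_3 + 0.34·π_4
Solving with the normalization constraint gives π = (0.2967, 0.1946, 0.2606, 0.2481).
So the stationary probability of square A is 0.2481.

0.2481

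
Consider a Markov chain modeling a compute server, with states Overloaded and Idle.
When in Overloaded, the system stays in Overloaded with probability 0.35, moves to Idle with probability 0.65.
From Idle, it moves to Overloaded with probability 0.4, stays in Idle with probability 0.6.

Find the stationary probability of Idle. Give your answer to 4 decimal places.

Let the stationary distribution be π with π = πP and π_1 + π_2 = 1.
π_1 = 0.35·π_1 + 0.4·π_2
Solving with the normalization constraint gives π = (0.3810, 0.6190).
So the stationary probability of Idle is 0.6190.

0.6190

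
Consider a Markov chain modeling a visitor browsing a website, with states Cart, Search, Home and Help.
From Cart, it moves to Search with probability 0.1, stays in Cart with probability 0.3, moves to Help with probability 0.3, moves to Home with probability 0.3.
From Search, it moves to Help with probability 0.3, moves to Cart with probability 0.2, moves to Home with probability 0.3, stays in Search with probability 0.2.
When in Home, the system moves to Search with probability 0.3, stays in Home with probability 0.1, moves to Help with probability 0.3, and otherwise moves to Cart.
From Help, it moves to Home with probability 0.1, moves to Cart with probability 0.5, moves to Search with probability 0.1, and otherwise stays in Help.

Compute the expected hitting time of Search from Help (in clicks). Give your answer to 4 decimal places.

Let t(s) be the expected number of clicks to first reach Search from state s, with t(Search) = 0. Conditioning on the first click:
t(Cart) = 1 + 0.3·t(Cart) + 0.3·t(Home) + 0.3·t(Help)
t(Home) = 1 + 0.3·t(Cart) + 0.1·t(Home) + 0.3·t(Help)
t(Help) = 1 + 0.5·t(Cart) + 0.1·t(Home) + 0.3·t(Help)
Solving: t(Cart) = 7.1429, t(Home) = 5.9524, t(Help) = 7.3810.
Expected clicks from Help to Search: 7.3810.

7.3810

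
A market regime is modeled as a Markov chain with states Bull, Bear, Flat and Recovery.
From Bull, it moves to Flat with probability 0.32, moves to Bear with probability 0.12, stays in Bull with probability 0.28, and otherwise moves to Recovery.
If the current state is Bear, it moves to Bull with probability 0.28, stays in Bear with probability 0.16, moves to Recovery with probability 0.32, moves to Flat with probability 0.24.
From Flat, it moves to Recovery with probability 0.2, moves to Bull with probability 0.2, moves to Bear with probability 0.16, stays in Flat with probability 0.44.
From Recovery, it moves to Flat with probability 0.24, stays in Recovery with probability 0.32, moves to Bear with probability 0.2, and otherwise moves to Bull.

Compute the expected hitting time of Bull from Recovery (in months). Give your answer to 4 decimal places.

4.2511

Let t(s) be the expected number of months to first reach Bull from state s, with t(Bull) = 0. Conditioning on the first month:
t(Bear) = 1 + 0.16·t(Bear) + 0.24·t(Flat) + 0.32·t(Recovery)
t(Flat) = 1 + 0.16·t(Bear) + 0.44·t(Flat) + 0.2·t(Recovery)
t(Recovery) = 1 + 0.2·t(Bear) + 0.24·t(Flat) + 0.32·t(Recovery)
Solving: t(Bear) = 4.0876, t(Flat) = 4.4719, t(Recovery) = 4.2511.
Expected months from Recovery to Bull: 4.2511.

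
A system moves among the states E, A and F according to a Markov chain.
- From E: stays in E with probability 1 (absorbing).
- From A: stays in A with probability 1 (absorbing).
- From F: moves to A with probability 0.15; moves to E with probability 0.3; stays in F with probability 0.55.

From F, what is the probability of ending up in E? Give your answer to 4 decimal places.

Let h(s) be the probability of absorption at E starting from transient state s. Then h(E) = 1 and h(A) = 0. By first-step analysis:
h(F) = 0.3·1 + 0.15·0 + 0.55·h(F)
Solving: h(F) = 0.6667.
Starting from F, the probability is 0.6667.

0.6667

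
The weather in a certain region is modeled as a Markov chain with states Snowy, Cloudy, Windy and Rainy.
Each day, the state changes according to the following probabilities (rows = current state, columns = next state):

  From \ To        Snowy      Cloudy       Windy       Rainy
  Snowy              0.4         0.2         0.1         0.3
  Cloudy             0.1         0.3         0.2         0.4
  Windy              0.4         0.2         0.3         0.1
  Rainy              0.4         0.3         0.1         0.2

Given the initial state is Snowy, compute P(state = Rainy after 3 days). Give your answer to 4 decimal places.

Propagate the distribution vector 3 days from Snowy.
After 0 days: (1.0000, 0.0000, 0.0000, 0.0000)
After 1 day: (0.4000, 0.2000, 0.1000, 0.3000)
After 2 days: (0.3400, 0.2500, 0.1400, 0.2700)
After 3 days: (0.3250, 0.2520, 0.1530, 0.2700)
P(in Rainy after 3 days) = 0.2700

0.2700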